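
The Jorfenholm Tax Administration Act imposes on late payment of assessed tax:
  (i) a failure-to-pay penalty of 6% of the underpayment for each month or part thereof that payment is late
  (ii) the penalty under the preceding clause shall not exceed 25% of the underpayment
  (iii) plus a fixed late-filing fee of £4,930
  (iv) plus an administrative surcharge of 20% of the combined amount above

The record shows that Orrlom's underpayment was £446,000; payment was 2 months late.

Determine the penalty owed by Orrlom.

Accrued rate: 6% × 2 = 12%, capped at 25% → 12%
Failure-to-pay penalty: 12% of £446,000 = £53,520
Penalty before surcharge: £53,520 + £4,930 = £58,450
Administrative surcharge: 20% of £58,450 = £11,690
Total penalty: £58,450 + £11,690 = £70,140

£70,140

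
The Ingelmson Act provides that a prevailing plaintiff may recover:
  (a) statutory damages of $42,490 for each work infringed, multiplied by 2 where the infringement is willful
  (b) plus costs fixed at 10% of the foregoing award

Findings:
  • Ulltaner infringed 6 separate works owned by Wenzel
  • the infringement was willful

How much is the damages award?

Statutory damages: 6 × $42,490 = $254,940
Doubled: 2 × $254,940 = $509,880
Costs: 10% of $509,880 = $50,988
Award plus costs: $509,880 + $50,988 = $560,868

Award: $560,868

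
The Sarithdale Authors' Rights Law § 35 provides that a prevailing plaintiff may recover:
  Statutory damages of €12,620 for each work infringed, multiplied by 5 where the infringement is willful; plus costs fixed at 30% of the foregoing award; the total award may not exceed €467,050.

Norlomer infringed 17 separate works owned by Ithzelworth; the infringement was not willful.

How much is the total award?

Statutory damages: 17 × €12,620 = €214,540
Infringement not willful: no ×5 enhancement.
Costs: 30% of €214,540 = €64,362
Award plus costs: €214,540 + €64,362 = €278,902
Cap at €467,050: €278,902 is within the cap, no reduction.

€278,902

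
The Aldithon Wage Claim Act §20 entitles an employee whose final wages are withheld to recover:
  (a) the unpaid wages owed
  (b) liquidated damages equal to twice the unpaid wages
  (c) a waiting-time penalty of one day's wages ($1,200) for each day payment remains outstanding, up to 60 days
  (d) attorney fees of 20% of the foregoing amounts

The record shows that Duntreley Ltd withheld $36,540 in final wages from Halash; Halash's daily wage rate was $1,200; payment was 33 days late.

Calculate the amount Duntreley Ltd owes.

Total award: $179,064

Doubled: 2 × $36,540 = $73,080
Penalty days: min(33, 60) = 33
Waiting-time penalty: 33 × $1,200 = $39,600
Subtotal: $36,540 + $73,080 + $39,600 = $149,220
Attorney fees: 20% of $149,220 = $29,844
Total award: $149,220 + $29,844 = $179,064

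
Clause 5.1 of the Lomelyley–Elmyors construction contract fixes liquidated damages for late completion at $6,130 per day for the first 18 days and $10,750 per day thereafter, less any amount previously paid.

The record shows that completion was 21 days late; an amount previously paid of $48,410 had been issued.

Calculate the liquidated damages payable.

$94,180

First 18 days: 18 × $6,130 = $110,340
Remaining days: (21 − 18) × $10,750 = $32,250
Accrued per-day damages: $110,340 + $32,250 = $142,590
Less amount previously paid: $142,590 − $48,410 = $94,180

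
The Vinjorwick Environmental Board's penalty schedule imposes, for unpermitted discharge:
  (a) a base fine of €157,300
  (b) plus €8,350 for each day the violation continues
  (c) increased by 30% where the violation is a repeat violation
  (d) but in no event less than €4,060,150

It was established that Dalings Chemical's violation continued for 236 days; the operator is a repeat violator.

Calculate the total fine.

Per-day component: 236 × €8,350 = €1,970,600
Base plus per-day: €157,300 + €1,970,600 = €2,127,900
Enhancement: 30% of €2,127,900 = €638,370
Enhanced fine: €2,127,900 + €638,370 = €2,766,270
Minimum €4,060,150: €2,766,270 is below the minimum → €4,060,150

€4,060,150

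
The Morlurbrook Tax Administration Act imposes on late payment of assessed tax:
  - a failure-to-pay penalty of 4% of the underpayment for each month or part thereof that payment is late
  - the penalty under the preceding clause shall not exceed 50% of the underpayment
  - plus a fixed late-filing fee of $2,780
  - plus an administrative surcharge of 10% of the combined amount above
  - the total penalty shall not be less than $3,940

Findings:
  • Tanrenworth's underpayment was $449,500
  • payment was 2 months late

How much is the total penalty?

$42,614

Accrued rate: 4% × 2 = 8%, capped at 50% → 8%
Failure-to-pay penalty: 8% of $449,500 = $35,960
Penalty before surcharge: $35,960 + $2,780 = $38,740
Administrative surcharge: 10% of $38,740 = $3,874
Total penalty: $38,740 + $3,874 = $42,614
Minimum $3,940: $42,614 meets the minimum, no increase.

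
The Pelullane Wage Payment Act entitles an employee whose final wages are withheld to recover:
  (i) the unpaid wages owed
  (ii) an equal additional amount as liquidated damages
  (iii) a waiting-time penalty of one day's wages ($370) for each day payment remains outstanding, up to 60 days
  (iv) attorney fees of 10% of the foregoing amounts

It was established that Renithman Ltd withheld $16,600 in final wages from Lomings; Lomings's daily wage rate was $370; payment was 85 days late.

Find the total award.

Liquidated damages (equal amount): $16,600
Penalty days: min(85, 60) = 60
Waiting-time penalty: 60 × $370 = $22,200
Subtotal: $16,600 + $16,600 + $22,200 = $55,400
Attorney fees: 10% of $55,400 = $5,540
Total award: $55,400 + $5,540 = $60,940

$60,940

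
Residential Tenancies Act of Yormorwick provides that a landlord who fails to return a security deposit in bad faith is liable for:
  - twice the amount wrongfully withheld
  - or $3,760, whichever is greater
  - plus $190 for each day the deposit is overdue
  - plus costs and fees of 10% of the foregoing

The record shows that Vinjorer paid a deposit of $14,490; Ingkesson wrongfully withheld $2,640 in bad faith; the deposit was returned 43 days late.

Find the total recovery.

$14,795

Doubled: 2 × $2,640 = $5,280
Minimum $3,760: $5,280 meets the minimum, no increase.
Late-return penalty: 43 × $190 = $8,170
Damages plus late penalty: $5,280 + $8,170 = $13,450
Costs and fees: 10% of $13,450 = $1,345
Total recovery: $13,450 + $1,345 = $14,795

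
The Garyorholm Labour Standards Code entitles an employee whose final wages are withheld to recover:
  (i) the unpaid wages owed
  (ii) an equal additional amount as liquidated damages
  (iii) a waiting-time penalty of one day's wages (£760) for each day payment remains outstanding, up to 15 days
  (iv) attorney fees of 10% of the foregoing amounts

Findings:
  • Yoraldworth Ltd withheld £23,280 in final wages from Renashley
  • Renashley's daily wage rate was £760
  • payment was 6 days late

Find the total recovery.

£56,232

Liquidated damages (equal amount): £23,280
Penalty days: min(6, 15) = 6
Waiting-time penalty: 6 × £760 = £4,560
Subtotal: £23,280 + £23,280 + £4,560 = £51,120
Attorney fees: 10% of £51,120 = £5,112
Total award: £51,120 + £5,112 = £56,232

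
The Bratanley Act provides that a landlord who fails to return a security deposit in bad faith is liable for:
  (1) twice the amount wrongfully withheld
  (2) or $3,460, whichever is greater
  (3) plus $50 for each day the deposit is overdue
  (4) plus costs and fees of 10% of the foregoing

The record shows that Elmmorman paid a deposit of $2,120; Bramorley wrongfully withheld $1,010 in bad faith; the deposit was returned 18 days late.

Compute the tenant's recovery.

$4,796

Doubled: 2 × $1,010 = $2,020
Minimum $3,460: $2,020 is below the minimum → $3,460
Late-return penalty: 18 × $50 = $900
Damages plus late penalty: $3,460 + $900 = $4,360
Costs and fees: 10% of $4,360 = $436
Total recovery: $4,360 + $436 = $4,796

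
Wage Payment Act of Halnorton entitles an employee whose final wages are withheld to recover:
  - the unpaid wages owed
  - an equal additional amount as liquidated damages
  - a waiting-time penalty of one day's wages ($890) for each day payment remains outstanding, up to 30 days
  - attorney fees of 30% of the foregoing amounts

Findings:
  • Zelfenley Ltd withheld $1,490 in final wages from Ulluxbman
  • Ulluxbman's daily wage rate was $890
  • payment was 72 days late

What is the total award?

Liquidated damages (equal amount): $1,490
Penalty days: min(72, 30) = 30
Waiting-time penalty: 30 × $890 = $26,700
Subtotal: $1,490 + $1,490 + $26,700 = $29,680
Attorney fees: 30% of $29,680 = $8,904
Total award: $29,680 + $8,904 = $38,584

$38,584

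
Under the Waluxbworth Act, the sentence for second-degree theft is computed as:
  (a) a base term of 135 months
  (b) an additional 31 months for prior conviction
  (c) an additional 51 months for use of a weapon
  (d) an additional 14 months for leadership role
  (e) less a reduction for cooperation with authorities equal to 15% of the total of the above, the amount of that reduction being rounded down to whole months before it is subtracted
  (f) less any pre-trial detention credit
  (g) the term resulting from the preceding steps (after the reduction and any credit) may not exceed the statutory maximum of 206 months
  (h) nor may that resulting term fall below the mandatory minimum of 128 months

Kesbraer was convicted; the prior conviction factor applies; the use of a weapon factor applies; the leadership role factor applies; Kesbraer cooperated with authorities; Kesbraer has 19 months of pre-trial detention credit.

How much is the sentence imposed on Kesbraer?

Prior conviction enhancement: +31 months
Use of a weapon enhancement: +51 months
Leadership role enhancement: +14 months
Adjusted term: 135 months + 31 months + 51 months + 14 months = 231 months
Cooperation with authorities reduction: 15% of 231 months = 34 months (rounded down)
After reduction: 231 − 34 = 197 months
Less pre-trial detention credit: 197 months − 19 months = 178 months
Cap at 206 months: 178 months is within the cap, no reduction.
Minimum 128 months: 178 months meets the minimum, no increase.

178 months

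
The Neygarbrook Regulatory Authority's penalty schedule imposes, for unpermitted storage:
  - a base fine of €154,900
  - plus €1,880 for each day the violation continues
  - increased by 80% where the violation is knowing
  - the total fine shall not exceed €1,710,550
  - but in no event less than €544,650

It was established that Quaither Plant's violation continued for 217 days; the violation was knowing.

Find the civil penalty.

Per-day component: 217 × €1,880 = €407,960
Base plus per-day: €154,900 + €407,960 = €562,860
Enhancement: 80% of €562,860 = €450,288
Enhanced fine: €562,860 + €450,288 = €1,013,148
Cap at €1,710,550: €1,013,148 is within the cap, no reduction.
Minimum €544,650: €1,013,148 meets the minimum, no increase.

Civil penalty: €1,013,148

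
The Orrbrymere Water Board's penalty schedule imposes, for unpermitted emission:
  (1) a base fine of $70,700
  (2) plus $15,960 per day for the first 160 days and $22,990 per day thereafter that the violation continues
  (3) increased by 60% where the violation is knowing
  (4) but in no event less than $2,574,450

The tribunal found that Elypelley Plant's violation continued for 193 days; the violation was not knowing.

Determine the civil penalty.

First 160 days: 160 × $15,960 = $2,553,600
Remaining days: (193 − 160) × $22,990 = $758,670
Per-day component: $2,553,600 + $758,670 = $3,312,270
Base plus per-day: $70,700 + $3,312,270 = $3,382,970
The violation was not knowing: no 60% increase.
Minimum $2,574,450: $3,382,970 meets the minimum, no increase.

$3,382,970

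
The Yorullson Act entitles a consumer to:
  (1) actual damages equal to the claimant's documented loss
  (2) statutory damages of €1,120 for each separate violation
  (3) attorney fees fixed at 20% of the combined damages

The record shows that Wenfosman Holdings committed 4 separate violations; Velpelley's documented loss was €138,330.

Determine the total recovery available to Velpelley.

Statutory damages: 4 × €1,120 = €4,480
Combined damages: €138,330 + €4,480 = €142,810
Attorney fees: 20% of €142,810 = €28,562
Total recovery: €142,810 + €28,562 = €171,372

€171,372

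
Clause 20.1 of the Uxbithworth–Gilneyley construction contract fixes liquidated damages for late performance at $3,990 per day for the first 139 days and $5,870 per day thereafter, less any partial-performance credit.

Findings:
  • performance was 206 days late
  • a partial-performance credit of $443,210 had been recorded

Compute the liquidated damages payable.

$504,690

First 139 days: 139 × $3,990 = $554,610
Remaining days: (206 − 139) × $5,870 = $393,290
Accrued per-day damages: $554,610 + $393,290 = $947,900
Less partial-performance credit: $947,900 − $443,210 = $504,690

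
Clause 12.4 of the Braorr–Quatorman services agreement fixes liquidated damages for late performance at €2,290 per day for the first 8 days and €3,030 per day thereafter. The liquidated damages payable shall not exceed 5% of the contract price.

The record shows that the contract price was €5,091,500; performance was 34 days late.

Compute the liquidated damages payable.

€97,100

First 8 days: 8 × €2,290 = €18,320
Remaining days: (34 − 8) × €3,030 = €78,780
Accrued per-day damages: €18,320 + €78,780 = €97,100
Cap: 5% of €5,091,500 = €254,575
Cap at €254,575: €97,100 is within the cap, no reduction.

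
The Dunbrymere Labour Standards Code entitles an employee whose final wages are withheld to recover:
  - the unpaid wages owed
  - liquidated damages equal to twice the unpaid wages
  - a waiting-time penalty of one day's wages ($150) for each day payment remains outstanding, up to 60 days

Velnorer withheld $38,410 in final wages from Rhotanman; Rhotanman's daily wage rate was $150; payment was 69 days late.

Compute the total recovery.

Doubled: 2 × $38,410 = $76,820
Penalty days: min(69, 60) = 60
Waiting-time penalty: 60 × $150 = $9,000
Total award: $38,410 + $76,820 + $9,000 = $124,230

Total award: $124,230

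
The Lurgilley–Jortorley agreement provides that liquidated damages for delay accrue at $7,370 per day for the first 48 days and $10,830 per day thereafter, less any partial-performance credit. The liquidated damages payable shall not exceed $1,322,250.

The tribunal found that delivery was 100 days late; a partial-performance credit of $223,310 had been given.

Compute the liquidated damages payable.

First 48 days: 48 × $7,370 = $353,760
Remaining days: (100 − 48) × $10,830 = $563,160
Accrued per-day damages: $353,760 + $563,160 = $916,920
Less partial-performance credit: $916,920 − $223,310 = $693,610
Cap at $1,322,250: $693,610 is within the cap, no reduction.

$693,610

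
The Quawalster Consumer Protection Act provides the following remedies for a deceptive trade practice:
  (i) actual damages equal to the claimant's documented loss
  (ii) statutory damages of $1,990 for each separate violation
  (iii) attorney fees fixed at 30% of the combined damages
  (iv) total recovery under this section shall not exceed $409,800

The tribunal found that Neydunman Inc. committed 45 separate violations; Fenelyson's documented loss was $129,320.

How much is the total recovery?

Statutory damages: 45 × $1,990 = $89,550
Combined damages: $129,320 + $89,550 = $218,870
Attorney fees: 30% of $218,870 = $65,661
Total before cap: $218,870 + $65,661 = $284,531
Cap at $409,800: $284,531 is within the cap, no reduction.

$284,531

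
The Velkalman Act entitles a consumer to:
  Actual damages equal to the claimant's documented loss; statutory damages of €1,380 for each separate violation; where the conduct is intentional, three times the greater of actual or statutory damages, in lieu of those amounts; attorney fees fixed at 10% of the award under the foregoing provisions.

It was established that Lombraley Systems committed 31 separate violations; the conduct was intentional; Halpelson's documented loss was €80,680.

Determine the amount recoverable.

€266,244

Statutory damages: 31 × €1,380 = €42,780
Greater of actual damages (€80,680) or statutory damages (€42,780): €80,680
Trebled: 3 × €80,680 = €242,040
Attorney fees: 10% of €242,040 = €24,204
Total recovery: €242,040 + €24,204 = €266,244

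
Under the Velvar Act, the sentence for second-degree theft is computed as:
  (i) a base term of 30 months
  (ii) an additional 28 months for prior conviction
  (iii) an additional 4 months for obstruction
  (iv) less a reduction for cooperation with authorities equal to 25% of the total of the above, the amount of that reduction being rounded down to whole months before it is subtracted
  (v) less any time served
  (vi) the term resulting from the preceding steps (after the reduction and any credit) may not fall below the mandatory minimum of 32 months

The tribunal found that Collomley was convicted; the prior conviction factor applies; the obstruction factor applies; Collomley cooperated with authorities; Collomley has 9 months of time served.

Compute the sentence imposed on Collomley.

Prior conviction enhancement: +28 months
Obstruction enhancement: +4 months
Adjusted term: 30 months + 28 months + 4 months = 62 months
Cooperation with authorities reduction: 25% of 62 months = 15 months (rounded down)
After reduction: 62 − 15 = 47 months
Less time served: 47 months − 9 months = 38 months
Minimum 32 months: 38 months meets the minimum, no increase.

38 months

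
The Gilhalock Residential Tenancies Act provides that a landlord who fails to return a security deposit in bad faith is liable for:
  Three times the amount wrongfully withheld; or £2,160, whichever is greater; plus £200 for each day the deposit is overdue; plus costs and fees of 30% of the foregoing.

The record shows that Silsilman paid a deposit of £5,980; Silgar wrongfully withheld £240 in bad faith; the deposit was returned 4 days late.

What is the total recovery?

£3,848

Trebled: 3 × £240 = £720
Minimum £2,160: £720 is below the minimum → £2,160
Late-return penalty: 4 × £200 = £800
Damages plus late penalty: £2,160 + £800 = £2,960
Costs and fees: 30% of £2,960 = £888
Total recovery: £2,960 + £888 = £3,848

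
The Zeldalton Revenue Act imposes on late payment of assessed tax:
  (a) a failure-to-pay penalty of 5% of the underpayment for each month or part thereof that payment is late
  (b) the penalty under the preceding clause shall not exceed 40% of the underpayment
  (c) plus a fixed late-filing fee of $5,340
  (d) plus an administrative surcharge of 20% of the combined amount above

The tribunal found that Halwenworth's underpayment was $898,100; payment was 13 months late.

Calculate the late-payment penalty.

Accrued rate: 5% × 13 = 65%, capped at 40% → 40%
Failure-to-pay penalty: 40% of $898,100 = $359,240
Penalty before surcharge: $359,240 + $5,340 = $364,580
Administrative surcharge: 20% of $364,580 = $72,916
Total penalty: $364,580 + $72,916 = $437,496

$437,496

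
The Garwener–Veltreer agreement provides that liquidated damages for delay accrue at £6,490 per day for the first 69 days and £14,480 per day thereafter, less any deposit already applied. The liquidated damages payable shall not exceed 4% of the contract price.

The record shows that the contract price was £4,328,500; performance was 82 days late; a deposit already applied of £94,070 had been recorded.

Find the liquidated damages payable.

£173,140

First 69 days: 69 × £6,490 = £447,810
Remaining days: (82 − 69) × £14,480 = £188,240
Accrued per-day damages: £447,810 + £188,240 = £636,050
Less deposit already applied: £636,050 − £94,070 = £541,980
Cap: 4% of £4,328,500 = £173,140
Cap at £173,140: £541,980 exceeds the cap → £173,140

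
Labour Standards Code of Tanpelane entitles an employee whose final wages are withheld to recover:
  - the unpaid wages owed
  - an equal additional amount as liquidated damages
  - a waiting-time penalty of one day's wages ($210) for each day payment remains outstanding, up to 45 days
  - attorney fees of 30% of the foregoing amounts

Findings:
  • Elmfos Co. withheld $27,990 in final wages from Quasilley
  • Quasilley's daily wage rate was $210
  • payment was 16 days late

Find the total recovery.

$77,142

Liquidated damages (equal amount): $27,990
Penalty days: min(16, 45) = 16
Waiting-time penalty: 16 × $210 = $3,360
Subtotal: $27,990 + $27,990 + $3,360 = $59,340
Attorney fees: 30% of $59,340 = $17,802
Total award: $59,340 + $17,802 = $77,142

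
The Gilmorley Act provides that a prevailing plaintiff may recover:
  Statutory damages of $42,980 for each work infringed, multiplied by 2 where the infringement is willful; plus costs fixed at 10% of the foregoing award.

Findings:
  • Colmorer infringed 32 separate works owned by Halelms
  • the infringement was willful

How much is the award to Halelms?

Statutory damages: 32 × $42,980 = $1,375,360
Doubled: 2 × $1,375,360 = $2,750,720
Costs: 10% of $2,750,720 = $275,072
Award plus costs: $2,750,720 + $275,072 = $3,025,792

$3,025,792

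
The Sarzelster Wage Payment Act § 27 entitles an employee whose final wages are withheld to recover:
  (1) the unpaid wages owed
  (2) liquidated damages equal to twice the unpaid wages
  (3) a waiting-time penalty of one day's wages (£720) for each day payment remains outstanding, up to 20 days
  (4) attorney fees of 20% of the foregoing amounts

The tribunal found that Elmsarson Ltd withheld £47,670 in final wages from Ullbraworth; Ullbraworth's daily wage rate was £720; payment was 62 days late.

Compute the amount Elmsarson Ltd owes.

£188,892

Doubled: 2 × £47,670 = £95,340
Penalty days: min(62, 20) = 20
Waiting-time penalty: 20 × £720 = £14,400
Subtotal: £47,670 + £95,340 + £14,400 = £157,410
Attorney fees: 20% of £157,410 = £31,482
Total award: £157,410 + £31,482 = £188,892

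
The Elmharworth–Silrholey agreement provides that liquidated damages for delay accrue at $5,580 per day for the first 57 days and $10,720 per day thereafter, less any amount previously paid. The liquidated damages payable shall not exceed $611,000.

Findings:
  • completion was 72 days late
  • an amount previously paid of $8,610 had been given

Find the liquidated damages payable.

$470,250

First 57 days: 57 × $5,580 = $318,060
Remaining days: (72 − 57) × $10,720 = $160,800
Accrued per-day damages: $318,060 + $160,800 = $478,860
Less amount previously paid: $478,860 − $8,610 = $470,250
Cap at $611,000: $470,250 is within the cap, no reduction.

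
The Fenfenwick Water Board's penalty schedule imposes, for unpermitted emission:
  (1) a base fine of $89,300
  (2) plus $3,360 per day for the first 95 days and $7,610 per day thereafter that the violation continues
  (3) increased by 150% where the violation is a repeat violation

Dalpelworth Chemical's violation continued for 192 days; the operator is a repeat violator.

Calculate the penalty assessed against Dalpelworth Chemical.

$2,866,675

First 95 days: 95 × $3,360 = $319,200
Remaining days: (192 − 95) × $7,610 = $738,170
Per-day component: $319,200 + $738,170 = $1,057,370
Base plus per-day: $89,300 + $1,057,370 = $1,146,670
Enhancement: 150% of $1,146,670 = $1,720,005
Enhanced fine: $1,146,670 + $1,720,005 = $2,866,675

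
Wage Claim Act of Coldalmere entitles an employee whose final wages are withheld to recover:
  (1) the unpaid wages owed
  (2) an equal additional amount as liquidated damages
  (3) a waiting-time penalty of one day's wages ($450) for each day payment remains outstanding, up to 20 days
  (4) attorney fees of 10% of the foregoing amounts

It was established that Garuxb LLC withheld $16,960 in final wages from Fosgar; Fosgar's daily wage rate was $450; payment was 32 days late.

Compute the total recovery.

$47,212

Liquidated damages (equal amount): $16,960
Penalty days: min(32, 20) = 20
Waiting-time penalty: 20 × $450 = $9,000
Subtotal: $16,960 + $16,960 + $9,000 = $42,920
Attorney fees: 10% of $42,920 = $4,292
Total award: $42,920 + $4,292 = $47,212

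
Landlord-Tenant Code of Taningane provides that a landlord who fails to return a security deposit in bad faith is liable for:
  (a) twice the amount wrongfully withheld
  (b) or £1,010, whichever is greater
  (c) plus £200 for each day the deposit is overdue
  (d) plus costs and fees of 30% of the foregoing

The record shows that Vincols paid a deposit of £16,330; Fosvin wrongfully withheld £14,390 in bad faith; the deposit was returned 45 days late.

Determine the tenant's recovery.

Recovery: £49,114

Doubled: 2 × £14,390 = £28,780
Minimum £1,010: £28,780 meets the minimum, no increase.
Late-return penalty: 45 × £200 = £9,000
Damages plus late penalty: £28,780 + £9,000 = £37,780
Costs and fees: 30% of £37,780 = £11,334
Total recovery: £37,780 + £11,334 = £49,114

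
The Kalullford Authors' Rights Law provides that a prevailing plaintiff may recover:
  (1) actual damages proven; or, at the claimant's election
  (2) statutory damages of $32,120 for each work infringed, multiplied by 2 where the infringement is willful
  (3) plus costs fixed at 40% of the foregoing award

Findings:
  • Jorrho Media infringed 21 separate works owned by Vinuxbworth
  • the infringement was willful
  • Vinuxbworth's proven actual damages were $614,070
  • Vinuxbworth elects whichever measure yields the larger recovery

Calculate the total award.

Statutory damages: 21 × $32,120 = $674,520
Doubled: 2 × $674,520 = $1,349,040
Greater of actual damages ($614,070) or enhanced statutory damages ($1,349,040): $1,349,040
Costs: 40% of $1,349,040 = $539,616
Award plus costs: $1,349,040 + $539,616 = $1,888,656

$1,888,656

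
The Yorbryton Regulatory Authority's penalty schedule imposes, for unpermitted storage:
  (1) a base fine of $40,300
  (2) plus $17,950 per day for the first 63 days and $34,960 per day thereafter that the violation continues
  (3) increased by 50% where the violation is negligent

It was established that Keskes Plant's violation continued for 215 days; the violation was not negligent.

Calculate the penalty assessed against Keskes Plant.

$6,485,070

First 63 days: 63 × $17,950 = $1,130,850
Remaining days: (215 − 63) × $34,960 = $5,313,920
Per-day component: $1,130,850 + $5,313,920 = $6,444,770
Base plus per-day: $40,300 + $6,444,770 = $6,485,070
The violation was not negligent: no 50% increase.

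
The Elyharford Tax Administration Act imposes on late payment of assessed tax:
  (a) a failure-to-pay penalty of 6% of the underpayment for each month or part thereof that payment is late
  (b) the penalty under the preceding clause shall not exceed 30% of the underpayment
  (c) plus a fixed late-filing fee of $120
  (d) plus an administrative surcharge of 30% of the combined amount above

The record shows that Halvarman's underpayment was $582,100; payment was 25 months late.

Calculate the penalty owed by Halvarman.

$227,175

Accrued rate: 6% × 25 = 150%, capped at 30% → 30%
Failure-to-pay penalty: 30% of $582,100 = $174,630
Penalty before surcharge: $174,630 + $120 = $174,750
Administrative surcharge: 30% of $174,750 = $52,425
Total penalty: $174,750 + $52,425 = $227,175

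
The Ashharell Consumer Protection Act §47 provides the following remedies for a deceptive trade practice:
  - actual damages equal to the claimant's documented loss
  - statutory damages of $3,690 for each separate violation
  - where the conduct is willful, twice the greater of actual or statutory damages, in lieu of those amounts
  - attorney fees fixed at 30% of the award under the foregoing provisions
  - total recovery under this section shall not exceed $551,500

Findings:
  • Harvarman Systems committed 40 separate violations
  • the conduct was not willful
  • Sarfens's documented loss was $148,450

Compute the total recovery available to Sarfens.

Statutory damages: 40 × $3,690 = $147,600
Conduct not willful: the in-lieu enhancement does not apply.
Actual plus statutory damages: $148,450 + $147,600 = $296,050
Attorney fees: 30% of $296,050 = $88,815
Total before cap: $296,050 + $88,815 = $384,865
Cap at $551,500: $384,865 is within the cap, no reduction.

Total recovery: $384,865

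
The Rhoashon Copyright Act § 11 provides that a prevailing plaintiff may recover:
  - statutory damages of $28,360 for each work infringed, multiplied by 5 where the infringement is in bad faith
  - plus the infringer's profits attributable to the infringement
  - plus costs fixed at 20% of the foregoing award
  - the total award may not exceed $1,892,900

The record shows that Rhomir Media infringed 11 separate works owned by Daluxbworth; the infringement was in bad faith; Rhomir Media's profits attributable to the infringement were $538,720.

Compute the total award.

Statutory damages: 11 × $28,360 = $311,960
Multiplied by 5: 5 × $311,960 = $1,559,800
Combined award: $1,559,800 + $538,720 = $2,098,520
Costs: 20% of $2,098,520 = $419,704
Award plus costs: $2,098,520 + $419,704 = $2,518,224
Cap at $1,892,900: $2,518,224 exceeds the cap → $1,892,900

$1,892,900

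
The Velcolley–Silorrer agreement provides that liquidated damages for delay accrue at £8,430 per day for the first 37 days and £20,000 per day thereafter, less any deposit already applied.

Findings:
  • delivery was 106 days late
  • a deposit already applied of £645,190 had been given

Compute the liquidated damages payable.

First 37 days: 37 × £8,430 = £311,910
Remaining days: (106 − 37) × £20,000 = £1,380,000
Accrued per-day damages: £311,910 + £1,380,000 = £1,691,910
Less deposit already applied: £1,691,910 − £645,190 = £1,046,720

£1,046,720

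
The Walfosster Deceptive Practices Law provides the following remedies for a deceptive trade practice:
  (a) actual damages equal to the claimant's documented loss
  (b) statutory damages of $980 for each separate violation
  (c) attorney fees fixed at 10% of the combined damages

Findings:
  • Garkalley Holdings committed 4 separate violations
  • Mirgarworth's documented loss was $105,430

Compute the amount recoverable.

$120,285

Statutory damages: 4 × $980 = $3,920
Combined damages: $105,430 + $3,920 = $109,350
Attorney fees: 10% of $109,350 = $10,935
Total recovery: $109,350 + $10,935 = $120,285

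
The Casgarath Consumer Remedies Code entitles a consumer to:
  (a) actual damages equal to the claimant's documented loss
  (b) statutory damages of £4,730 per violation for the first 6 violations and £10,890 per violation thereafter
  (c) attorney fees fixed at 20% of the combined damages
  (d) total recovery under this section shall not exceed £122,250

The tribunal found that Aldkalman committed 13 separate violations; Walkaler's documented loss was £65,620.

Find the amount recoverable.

£122,250

First 6 violations: 6 × £4,730 = £28,380
Remaining violations: (13 − 6) × £10,890 = £76,230
Statutory damages: £28,380 + £76,230 = £104,610
Combined damages: £65,620 + £104,610 = £170,230
Attorney fees: 20% of £170,230 = £34,046
Total before cap: £170,230 + £34,046 = £204,276
Cap at £122,250: £204,276 exceeds the cap → £122,250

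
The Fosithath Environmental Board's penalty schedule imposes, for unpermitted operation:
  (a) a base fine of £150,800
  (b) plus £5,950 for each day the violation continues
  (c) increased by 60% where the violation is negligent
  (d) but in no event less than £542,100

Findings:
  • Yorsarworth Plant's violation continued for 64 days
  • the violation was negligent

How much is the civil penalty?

£850,560

Per-day component: 64 × £5,950 = £380,800
Base plus per-day: £150,800 + £380,800 = £531,600
Enhancement: 60% of £531,600 = £318,960
Enhanced fine: £531,600 + £318,960 = £850,560
Minimum £542,100: £850,560 meets the minimum, no increase.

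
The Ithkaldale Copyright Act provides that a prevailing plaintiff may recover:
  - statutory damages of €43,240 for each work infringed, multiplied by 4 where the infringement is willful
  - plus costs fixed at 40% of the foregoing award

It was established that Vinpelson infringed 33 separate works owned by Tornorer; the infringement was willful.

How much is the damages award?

€7,990,752

Statutory damages: 33 × €43,240 = €1,426,920
Multiplied by 4: 4 × €1,426,920 = €5,707,680
Costs: 40% of €5,707,680 = €2,283,072
Award plus costs: €5,707,680 + €2,283,072 = €7,990,752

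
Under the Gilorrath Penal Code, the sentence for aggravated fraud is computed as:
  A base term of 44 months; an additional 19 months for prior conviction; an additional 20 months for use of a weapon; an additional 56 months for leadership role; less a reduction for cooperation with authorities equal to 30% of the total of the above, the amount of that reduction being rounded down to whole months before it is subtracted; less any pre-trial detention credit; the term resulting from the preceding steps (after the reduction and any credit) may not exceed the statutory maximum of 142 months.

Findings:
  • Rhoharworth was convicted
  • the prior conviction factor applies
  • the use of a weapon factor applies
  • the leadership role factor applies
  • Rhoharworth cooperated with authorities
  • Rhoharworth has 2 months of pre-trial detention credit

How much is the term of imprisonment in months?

Prior conviction enhancement: +19 months
Use of a weapon enhancement: +20 months
Leadership role enhancement: +56 months
Adjusted term: 44 months + 19 months + 20 months + 56 months = 139 months
Cooperation with authorities reduction: 30% of 139 months = 41 months (rounded down)
After reduction: 139 − 41 = 98 months
Less pre-trial detention credit: 98 months − 2 months = 96 months
Cap at 142 months: 96 months is within the cap, no reduction.

96 months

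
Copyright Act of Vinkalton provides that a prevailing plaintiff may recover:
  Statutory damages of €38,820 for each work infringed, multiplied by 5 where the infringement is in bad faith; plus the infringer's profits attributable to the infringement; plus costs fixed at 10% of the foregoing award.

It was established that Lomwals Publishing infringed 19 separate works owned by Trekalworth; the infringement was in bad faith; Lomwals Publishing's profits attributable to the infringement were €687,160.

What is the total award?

Statutory damages: 19 × €38,820 = €737,580
Multiplied by 5: 5 × €737,580 = €3,687,900
Combined award: €3,687,900 + €687,160 = €4,375,060
Costs: 10% of €4,375,060 = €437,506
Award plus costs: €4,375,060 + €437,506 = €4,812,566

€4,812,566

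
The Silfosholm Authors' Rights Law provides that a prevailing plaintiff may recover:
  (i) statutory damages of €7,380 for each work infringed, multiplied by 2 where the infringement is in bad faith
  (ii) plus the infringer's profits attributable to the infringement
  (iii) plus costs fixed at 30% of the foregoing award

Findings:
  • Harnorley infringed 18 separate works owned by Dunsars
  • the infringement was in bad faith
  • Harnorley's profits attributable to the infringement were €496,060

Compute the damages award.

Award: €990,262

Statutory damages: 18 × €7,380 = €132,840
Doubled: 2 × €132,840 = €265,680
Combined award: €265,680 + €496,060 = €761,740
Costs: 30% of €761,740 = €228,522
Award plus costs: €761,740 + €228,522 = €990,262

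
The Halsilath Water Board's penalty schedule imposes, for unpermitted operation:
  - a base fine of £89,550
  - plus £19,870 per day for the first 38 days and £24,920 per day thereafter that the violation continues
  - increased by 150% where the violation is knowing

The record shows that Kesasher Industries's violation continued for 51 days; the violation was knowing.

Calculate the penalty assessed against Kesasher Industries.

£2,921,425

First 38 days: 38 × £19,870 = £755,060
Remaining days: (51 − 38) × £24,920 = £323,960
Per-day component: £755,060 + £323,960 = £1,079,020
Base plus per-day: £89,550 + £1,079,020 = £1,168,570
Enhancement: 150% of £1,168,570 = £1,752,855
Enhanced fine: £1,168,570 + £1,752,855 = £2,921,425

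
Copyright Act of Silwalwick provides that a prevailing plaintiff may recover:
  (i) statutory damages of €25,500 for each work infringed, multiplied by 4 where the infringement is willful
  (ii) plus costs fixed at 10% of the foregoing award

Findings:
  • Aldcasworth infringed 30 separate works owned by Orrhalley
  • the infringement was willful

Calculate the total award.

Statutory damages: 30 × €25,500 = €765,000
Multiplied by 4: 4 × €765,000 = €3,060,000
Costs: 10% of €3,060,000 = €306,000
Award plus costs: €3,060,000 + €306,000 = €3,366,000

€3,366,000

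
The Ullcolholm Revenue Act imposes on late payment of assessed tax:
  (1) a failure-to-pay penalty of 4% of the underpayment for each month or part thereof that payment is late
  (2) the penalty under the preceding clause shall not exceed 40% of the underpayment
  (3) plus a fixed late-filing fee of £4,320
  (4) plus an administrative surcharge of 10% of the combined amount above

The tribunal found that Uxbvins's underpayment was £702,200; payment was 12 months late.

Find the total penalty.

£313,720

Accrued rate: 4% × 12 = 48%, capped at 40% → 40%
Failure-to-pay penalty: 40% of £702,200 = £280,880
Penalty before surcharge: £280,880 + £4,320 = £285,200
Administrative surcharge: 10% of £285,200 = £28,520
Total penalty: £285,200 + £28,520 = £313,720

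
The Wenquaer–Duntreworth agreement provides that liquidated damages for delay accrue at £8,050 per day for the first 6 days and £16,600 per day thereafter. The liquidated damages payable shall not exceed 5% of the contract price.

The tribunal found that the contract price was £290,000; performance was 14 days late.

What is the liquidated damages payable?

First 6 days: 6 × £8,050 = £48,300
Remaining days: (14 − 6) × £16,600 = £132,800
Accrued per-day damages: £48,300 + £132,800 = £181,100
Cap: 5% of £290,000 = £14,500
Cap at £14,500: £181,100 exceeds the cap → £14,500

£14,500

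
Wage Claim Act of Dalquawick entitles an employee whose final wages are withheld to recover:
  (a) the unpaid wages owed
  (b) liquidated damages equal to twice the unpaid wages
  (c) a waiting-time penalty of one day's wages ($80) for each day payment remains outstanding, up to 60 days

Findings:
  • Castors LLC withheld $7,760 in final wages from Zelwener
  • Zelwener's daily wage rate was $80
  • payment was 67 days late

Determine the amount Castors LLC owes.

$28,080

Doubled: 2 × $7,760 = $15,520
Penalty days: min(67, 60) = 60
Waiting-time penalty: 60 × $80 = $4,800
Total award: $7,760 + $15,520 + $4,800 = $28,080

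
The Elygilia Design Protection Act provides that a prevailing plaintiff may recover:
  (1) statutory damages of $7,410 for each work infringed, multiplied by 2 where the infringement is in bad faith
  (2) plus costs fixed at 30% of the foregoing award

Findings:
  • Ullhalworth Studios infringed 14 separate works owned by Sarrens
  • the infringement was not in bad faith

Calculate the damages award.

Award: $134,862

Statutory damages: 14 × $7,410 = $103,740
Infringement not in bad faith: no ×2 enhancement.
Costs: 30% of $103,740 = $31,122
Award plus costs: $103,740 + $31,122 = $134,862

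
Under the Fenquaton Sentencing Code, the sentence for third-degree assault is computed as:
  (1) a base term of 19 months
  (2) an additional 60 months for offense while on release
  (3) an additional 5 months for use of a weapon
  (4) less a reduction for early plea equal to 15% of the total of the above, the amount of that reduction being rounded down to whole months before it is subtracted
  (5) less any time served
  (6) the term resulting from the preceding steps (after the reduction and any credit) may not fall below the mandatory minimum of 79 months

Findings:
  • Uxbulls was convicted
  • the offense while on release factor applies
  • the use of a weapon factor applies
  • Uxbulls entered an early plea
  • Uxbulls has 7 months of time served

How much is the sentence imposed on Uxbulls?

Offense while on release enhancement: +60 months
Use of a weapon enhancement: +5 months
Adjusted term: 19 months + 60 months + 5 months = 84 months
Early plea reduction: 15% of 84 months = 12 months (rounded down)
After reduction: 84 − 12 = 72 months
Less time served: 72 months − 7 months = 65 months
Minimum 79 months: 65 months is below the minimum → 79 months

79 months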